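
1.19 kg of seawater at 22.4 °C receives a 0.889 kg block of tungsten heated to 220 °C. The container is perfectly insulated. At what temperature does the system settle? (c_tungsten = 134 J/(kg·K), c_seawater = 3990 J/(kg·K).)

Set heat shed by the hot body equal to heat absorbed by the cold body:
0.889·134·(220 − T) = 1.19·3990·(T − 22.4)
119.13(220 − T) = 4748.1(T − 22.4)
4867.2 T = 132565  ⇒  T ≈ 27.24 °C

T_f ≈ 27.2 °C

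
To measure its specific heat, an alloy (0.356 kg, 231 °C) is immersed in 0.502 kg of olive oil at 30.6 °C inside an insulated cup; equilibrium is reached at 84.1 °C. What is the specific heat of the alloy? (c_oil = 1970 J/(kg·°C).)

c ≈ 1010 J/(kg·°C)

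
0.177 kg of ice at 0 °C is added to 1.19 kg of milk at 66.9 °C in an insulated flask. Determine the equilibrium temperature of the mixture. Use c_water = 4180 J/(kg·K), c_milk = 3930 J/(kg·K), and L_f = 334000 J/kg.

Sum of m c ΔT and latent-heat terms is zero:
latent heat to melt: 0.177·334000 = 59118; warm the meltwater: 739.86 T; milk: 4676.7(T − 66.9)
5416.6 T = 312871 − 59118 = 253753
T ≈ 46.85 °C (positive, so assuming full melt was valid).

T_f ≈ 46.8 °C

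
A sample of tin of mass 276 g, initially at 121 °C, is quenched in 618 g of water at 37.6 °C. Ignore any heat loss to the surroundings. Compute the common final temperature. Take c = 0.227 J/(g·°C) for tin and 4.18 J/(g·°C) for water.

T_f ≈ 39.6 °C

Heat gained plus heat lost sum to zero:
276×0.227×(T − 121) + 618×4.18×(T − 37.6) = 0
2645.9 T = 104711
T = 104711 / 2645.9 = 39.6 °C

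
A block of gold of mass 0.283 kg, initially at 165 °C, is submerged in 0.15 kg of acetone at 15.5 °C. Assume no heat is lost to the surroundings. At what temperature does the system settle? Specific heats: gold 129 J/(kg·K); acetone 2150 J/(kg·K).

|Q_gold| = |Q_acetone|:
0.283×129×(165 − T) = 0.15×2150×(T − 15.5)
36.51(165 − T) = 322.5(T − 15.5)
359.01 T = 11022  ⇒  T ≈ 30.70 °C

T_f ≈ 30.7 °C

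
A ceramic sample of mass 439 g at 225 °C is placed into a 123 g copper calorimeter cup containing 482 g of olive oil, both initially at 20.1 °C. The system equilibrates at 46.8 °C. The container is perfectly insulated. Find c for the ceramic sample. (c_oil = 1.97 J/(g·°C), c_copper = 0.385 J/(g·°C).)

c ≈ 0.34 J/(g·°C)

Let T be the final temperature. ΣQ_i = 0:
439·c·(46.8 − 225) + 482·1.97·(46.8 − 20.1) + 123·0.385·(46.8 − 20.1) = 0
-78230 c = -26617
c = -26617/-78230 ≈ 0.3402 J/(g·°C)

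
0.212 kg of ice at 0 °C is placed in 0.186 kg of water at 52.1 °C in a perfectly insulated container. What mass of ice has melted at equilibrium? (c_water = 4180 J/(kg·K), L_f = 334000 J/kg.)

m_melted ≈ 0.121 kg

Cooling the water to 0 °C releases 0.186·4180·52.1 = 40507 J.
To melt every bit of ice: 0.212·334000 = 70808 J.
40507 J < 70808 J, so only part of the ice melts and the system sits at 0 °C.
m_melt = 40507 / L_f = 0.1213 kg.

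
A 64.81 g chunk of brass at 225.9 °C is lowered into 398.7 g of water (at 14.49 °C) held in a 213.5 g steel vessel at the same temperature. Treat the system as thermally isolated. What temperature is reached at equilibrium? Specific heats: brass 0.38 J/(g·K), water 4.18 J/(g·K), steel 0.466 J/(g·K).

T_f ≈ 17.4 °C

Heat gained plus heat lost sum to zero:
64.81*0.38*(T − 225.9) + 398.7*4.18*(T − 14.49) + 213.5*0.466*(T − 14.49) = 0
24.63(T − 225.9) + 1666.6(T − 14.49) + 99.49(T − 14.49) = 0
1790.7 T = 31154
T = 31154 / 1790.7 = 17.4 °C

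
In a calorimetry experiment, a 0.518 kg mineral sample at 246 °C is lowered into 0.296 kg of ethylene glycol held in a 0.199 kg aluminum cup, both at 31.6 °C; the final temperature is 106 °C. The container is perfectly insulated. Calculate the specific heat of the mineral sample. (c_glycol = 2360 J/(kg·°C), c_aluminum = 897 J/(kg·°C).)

Conservation of energy gives ΣQ = 0:
0.518·c·(106 − 246) + 0.296·2360·(106 − 31.6) + 0.199·897·(106 − 31.6) = 0
-72.52 c = -65253
c = -65253/-72.52 ≈ 899.8 J/(kg·°C)

c ≈ 900 J/(kg·°C)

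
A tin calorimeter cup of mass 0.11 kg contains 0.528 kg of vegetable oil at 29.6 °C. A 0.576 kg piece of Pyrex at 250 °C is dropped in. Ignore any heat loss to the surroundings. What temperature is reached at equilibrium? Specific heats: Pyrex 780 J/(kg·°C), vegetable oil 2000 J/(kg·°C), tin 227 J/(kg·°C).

T_f ≈ 94.3 °C

T_f = Σ m_i c_i T_i / Σ m_i c_i:
T_f = (449.28×250 + 1056×29.6 + 24.97×29.6) / (449.28 + 1056 + 24.97)
    = 144317 / 1530.2 ≈ 94.31 °C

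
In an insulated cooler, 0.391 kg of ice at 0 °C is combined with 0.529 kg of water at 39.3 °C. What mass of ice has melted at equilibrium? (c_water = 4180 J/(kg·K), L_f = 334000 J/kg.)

Cooling the water to 0 °C releases 0.529×4180×39.3 = 86901 J.
Melting all 0.391 kg of ice would need 0.391×334000 = 130594 J.
That's not enough to melt it all — equilibrium is at 0 °C with ice remaining.
Mass melted = 86901/334000 ≈ 0.2602 kg.

m_melted ≈ 0.26 kg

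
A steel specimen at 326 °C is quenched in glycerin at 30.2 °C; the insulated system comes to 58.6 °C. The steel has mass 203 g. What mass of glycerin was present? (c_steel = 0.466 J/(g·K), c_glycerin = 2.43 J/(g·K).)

Setting the total heat transfer to zero:
203×0.466×(58.6 − 326) + m×2.43×(58.6 − 30.2) = 0
69.01 m = 25296
m = 25296/69.01 ≈ 366.5 g

m ≈ 367 g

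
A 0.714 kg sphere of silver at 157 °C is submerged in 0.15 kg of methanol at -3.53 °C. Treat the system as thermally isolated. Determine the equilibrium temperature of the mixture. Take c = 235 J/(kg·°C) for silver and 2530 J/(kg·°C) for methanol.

T_f ≈ 45.7 °C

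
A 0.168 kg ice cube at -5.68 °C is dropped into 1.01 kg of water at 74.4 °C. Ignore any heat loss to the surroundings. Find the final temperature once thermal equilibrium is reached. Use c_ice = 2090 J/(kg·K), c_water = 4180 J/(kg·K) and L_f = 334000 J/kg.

Heat gained plus heat lost sum to zero:
warm ice to 0 °C: 0.168·2090·(0 − (-5.68)) = 1994.4; melt ice: 0.168·334000 = 56112; meltwater 0→T: 0.168·4180·T = 702.24 T; water cools: 1.01·4180·(T − 74.4) = 4221.8(T − 74.4)
4924 T = 314102 − 58106 = 255996
T ≈ 51.99 °C — above 0 °C, consistent with complete melting.

T_f ≈ 52.0 °C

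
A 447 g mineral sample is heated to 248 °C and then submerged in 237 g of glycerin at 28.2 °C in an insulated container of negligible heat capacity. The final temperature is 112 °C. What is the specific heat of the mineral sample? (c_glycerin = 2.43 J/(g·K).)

Setting the total heat transfer to zero:
447·c·(112 − 248) + 237·2.43·(112 − 28.2) = 0
-60792 c = -48261
c = -48261/-60792 ≈ 0.7939 J/(g·K)

c ≈ 0.794 J/(g·K)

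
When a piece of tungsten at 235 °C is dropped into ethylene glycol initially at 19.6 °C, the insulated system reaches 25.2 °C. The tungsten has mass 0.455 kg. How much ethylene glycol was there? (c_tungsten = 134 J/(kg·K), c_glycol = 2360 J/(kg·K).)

m ≈ 0.968 kg

Energy conservation, ΣQ = 0:
0.455×134×(25.2 − 235) + m×2360×(25.2 − 19.6) = 0
13216 m = 12792
m = 12792/13216 ≈ 0.9679 kg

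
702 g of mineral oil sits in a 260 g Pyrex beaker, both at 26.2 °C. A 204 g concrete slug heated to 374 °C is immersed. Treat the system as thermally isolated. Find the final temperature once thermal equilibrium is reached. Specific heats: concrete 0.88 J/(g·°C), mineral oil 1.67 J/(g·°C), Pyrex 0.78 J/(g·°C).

T_f ≈ 66.4 °C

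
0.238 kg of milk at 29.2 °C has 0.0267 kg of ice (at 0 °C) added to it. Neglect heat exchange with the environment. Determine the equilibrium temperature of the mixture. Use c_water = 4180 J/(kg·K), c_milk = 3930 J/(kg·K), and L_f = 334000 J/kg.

Let T be the final temperature. ΣQ_i = 0:
fusion: m_ice L_f = 0.0267×334000 = 8917.8; warm the meltwater: 111.61 T; milk: 935.34(T − 29.2)
1046.9 T = 27312 − 8917.8 = 18394
T ≈ 17.57 °C. Since T > 0 °C, the all-ice-melts assumption holds.

T_f ≈ 17.6 °C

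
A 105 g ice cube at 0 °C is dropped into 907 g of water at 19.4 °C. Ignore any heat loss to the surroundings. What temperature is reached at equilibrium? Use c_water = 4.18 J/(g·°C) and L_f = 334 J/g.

T_f ≈ 9.1 °C

Energy conservation, ΣQ = 0:
fusion: m_ice L_f = 105·334 = 35070; warm the meltwater: 438.9 T; water cools: 907·4.18·(T − 19.4) = 3791.3(T − 19.4)
4230.2 T = 73550 − 35070 = 38480
T ≈ 9.10 °C (positive, so assuming full melt was valid).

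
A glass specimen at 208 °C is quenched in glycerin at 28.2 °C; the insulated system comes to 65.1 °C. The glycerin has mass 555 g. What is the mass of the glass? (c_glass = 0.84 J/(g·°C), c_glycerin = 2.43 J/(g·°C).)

Heat lost by the glass = heat gained by the glycerin:
m×0.84×(208 − 65.1) = 555×2.43×(65.1 − 28.2)
120.04 m = 49765  ⇒  m ≈ 414.6 g

m ≈ 415 g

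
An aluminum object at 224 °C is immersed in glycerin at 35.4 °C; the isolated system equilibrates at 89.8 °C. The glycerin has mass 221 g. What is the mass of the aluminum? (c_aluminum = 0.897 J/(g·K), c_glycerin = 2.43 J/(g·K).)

Heat gained plus heat lost sum to zero:
m×0.897×(89.8 − 224) + 221×2.43×(89.8 − 35.4) = 0
-120.38 m = -29214
m = -29214/-120.38 ≈ 242.7 g

m ≈ 243 g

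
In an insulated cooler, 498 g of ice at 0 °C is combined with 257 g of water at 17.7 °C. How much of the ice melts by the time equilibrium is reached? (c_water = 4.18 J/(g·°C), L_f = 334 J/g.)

m_melted ≈ 56.9 g

Heat available from the water dropping to 0 °C: 257×4.18×17.7 = 19014 J.
Fully melting the ice requires m_ice L_f = 498×334 = 166332 J.
That's not enough to melt it all — equilibrium is at 0 °C with ice remaining.
Mass melted = 19014/334 ≈ 56.93 g.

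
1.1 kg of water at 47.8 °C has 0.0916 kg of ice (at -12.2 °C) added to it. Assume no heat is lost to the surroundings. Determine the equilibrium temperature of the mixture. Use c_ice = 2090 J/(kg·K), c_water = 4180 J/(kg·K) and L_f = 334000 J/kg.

T_f ≈ 37.5 °C

Setting the total heat transfer to zero:
ice -12.2→0 °C: 0.0916·2090·12.2 = 2335.6
  latent heat to melt: 0.0916·334000 = 30594
  warm the meltwater: 382.89 T
  water: 4598(T − 47.8)
4980.9 T = 219784 − 32930 = 186854
T ≈ 37.51 °C — above 0 °C, consistent with complete melting.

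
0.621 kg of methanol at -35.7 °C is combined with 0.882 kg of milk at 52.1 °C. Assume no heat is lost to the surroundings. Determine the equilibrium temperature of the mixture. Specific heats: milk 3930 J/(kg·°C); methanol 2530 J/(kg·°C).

T_f ≈ 24.7 °C

T_f = Σ m_i c_i T_i / Σ m_i c_i:
T_f = (3466.3*52.1 + 1571.1*(-35.7)) / (3466.3 + 1571.1)
    = 124503 / 5037.4 ≈ 24.72 °C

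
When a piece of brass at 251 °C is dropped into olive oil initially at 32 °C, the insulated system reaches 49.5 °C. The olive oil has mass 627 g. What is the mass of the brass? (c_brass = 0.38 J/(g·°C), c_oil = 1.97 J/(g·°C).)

m ≈ 282 g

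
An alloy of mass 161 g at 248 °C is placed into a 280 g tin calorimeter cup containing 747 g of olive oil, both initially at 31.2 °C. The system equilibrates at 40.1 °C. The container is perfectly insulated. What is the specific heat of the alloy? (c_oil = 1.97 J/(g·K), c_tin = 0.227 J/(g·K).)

c ≈ 0.408 J/(g·K)

Setting the total heat transfer to zero:
161×c×(40.1 − 248) + 747×1.97×(40.1 − 31.2) + 280×0.227×(40.1 − 31.2) = 0
-33472 c = -13663
c = -13663/-33472 ≈ 0.4082 J/(g·K)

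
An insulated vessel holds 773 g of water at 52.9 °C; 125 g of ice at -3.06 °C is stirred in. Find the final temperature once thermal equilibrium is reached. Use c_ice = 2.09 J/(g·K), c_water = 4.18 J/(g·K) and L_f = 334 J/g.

Taking heat into each body as positive, Σ m c ΔT = 0:
ice -3.06→0 °C: 125×2.09×3.06 = 799.43; latent heat to melt: 125×334 = 41750; warm the meltwater: 522.5 T; water cools: 773×4.18×(T − 52.9) = 3231.1(T − 52.9)
3753.6 T = 170927 − 42549 = 128378
T ≈ 34.20 °C — above 0 °C, consistent with complete melting.

T_f ≈ 34.2 °C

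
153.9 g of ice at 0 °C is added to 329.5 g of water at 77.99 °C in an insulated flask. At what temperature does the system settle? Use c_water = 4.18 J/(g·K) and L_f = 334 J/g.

Sum of m c ΔT and latent-heat terms is zero:
melt ice: 153.9×334 = 51403
  meltwater 0→T: 153.9×4.18×T = 643.3 T
  water: 1377.3(T − 77.99)
2020.6 T = 107416 − 51403 = 56014
T ≈ 27.72 °C. Since T > 0 °C, the all-ice-melts assumption holds.

T_f ≈ 27.7 °C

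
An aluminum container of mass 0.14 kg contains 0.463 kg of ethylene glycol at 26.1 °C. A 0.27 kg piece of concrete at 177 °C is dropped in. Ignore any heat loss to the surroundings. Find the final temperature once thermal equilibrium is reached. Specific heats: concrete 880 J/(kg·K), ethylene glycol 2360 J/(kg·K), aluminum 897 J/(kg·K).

T_f ≈ 50.7 °C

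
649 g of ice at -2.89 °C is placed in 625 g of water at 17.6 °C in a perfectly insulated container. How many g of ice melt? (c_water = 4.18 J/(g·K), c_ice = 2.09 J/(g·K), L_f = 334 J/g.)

Water can give up m c ΔT = 625·4.18·17.6 = 45980 J before reaching 0 °C.
Warming the ice to 0 °C takes 649·2.09·2.89 = 3920 J, leaving 42060 J for melting.
Melting all 649 g of ice would need 649·334 = 216766 J.
Since 42060 < 216766 J, not all the ice melts; equilibrium is at 0 °C.
Mass melted = 42060/334 ≈ 125.9 g.

m_melted ≈ 126 g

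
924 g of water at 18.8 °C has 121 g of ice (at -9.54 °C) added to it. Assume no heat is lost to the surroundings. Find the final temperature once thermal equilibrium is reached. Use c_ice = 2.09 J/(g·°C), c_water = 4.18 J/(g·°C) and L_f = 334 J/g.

Energy conservation, ΣQ = 0:
ice -9.54→0 °C: 121×2.09×9.54 = 2412.6; latent heat to melt: 121×334 = 40414; meltwater 0→T: 121×4.18×T = 505.78 T; water: 3862.3(T − 18.8)
4368.1 T = 72612 − 42827 = 29785
T ≈ 6.82 °C (positive, so assuming full melt was valid).

T_f ≈ 6.8 °C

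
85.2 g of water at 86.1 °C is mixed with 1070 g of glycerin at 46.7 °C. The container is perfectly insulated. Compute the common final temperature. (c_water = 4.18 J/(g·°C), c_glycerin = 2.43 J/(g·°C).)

Net heat exchanged in the isolated system is zero:
85.2*4.18*(T − 86.1) + 1070*2.43*(T − 46.7) = 0
356.14(T − 86.1) + 2600.1(T − 46.7) = 0
2956.2 T = 152088
T = 152088/2956.2 ≈ 51.45 °C

T_f ≈ 51.4 °C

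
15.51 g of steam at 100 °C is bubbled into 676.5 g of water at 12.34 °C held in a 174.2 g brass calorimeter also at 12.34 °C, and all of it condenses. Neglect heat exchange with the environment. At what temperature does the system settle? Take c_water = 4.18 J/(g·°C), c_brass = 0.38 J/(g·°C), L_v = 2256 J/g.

T_f ≈ 26.1 °C

Conservation of energy gives ΣQ = 0:
latent heat released on condensation: 15.51·2256 = 34991; condensate cools 100→T: 15.51·4.18·(T − 100) = 64.83(T − 100); original water: 2827.8(T − 12.34); cup: 66.2(T − 12.34)
2958.8 T = 34991 + 6483.2 + 35712 = 77185
T ≈ 26.09 °C — below 100 °C, confirming all the steam condensed.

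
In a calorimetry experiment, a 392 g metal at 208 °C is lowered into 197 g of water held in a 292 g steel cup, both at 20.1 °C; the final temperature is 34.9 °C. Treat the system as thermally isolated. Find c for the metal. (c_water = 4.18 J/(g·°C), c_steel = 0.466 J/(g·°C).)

c ≈ 0.209 J/(g·°C)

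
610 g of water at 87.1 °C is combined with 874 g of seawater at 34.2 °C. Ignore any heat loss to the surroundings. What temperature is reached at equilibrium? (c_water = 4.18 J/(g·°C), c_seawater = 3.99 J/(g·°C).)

T_f ≈ 56.5 °C

T_f is the heat-capacity-weighted average of the initial temperatures:
T_f = (2549.8*87.1 + 3487.3*34.2) / (2549.8 + 3487.3)
    = 341352 / 6037.1 ≈ 56.54 °C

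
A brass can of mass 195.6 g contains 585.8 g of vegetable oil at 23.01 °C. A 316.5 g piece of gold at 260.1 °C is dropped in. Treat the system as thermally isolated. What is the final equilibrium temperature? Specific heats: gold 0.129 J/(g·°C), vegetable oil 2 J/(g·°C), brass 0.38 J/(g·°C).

Taking heat into each body as positive, Σ m c ΔT = 0:
316.5×0.129×(T − 260.1) + 585.8×2×(T − 23.01) + 195.6×0.38×(T − 23.01) = 0
(40.83 + 1171.6 + 74.33) T = 40.83×260.1 + 1171.6×23.01 + 74.33×23.01
T ≈ 30.53 °C

T_f ≈ 30.5 °C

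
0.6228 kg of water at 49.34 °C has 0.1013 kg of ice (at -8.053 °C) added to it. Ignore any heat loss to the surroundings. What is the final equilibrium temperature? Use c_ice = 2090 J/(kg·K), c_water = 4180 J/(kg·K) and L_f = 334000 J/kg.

T_f ≈ 30.7 °C

Sum of m c ΔT and latent-heat terms is zero:
ice -8.053→0 °C: 0.1013×2090×8.053 = 1705
  latent heat to melt: 0.1013×334000 = 33834
  warm the meltwater: 423.43 T
  water: 2603.3(T − 49.34)
3026.7 T = 128447 − 35539 = 92908
T ≈ 30.70 °C (positive, so assuming full melt was valid).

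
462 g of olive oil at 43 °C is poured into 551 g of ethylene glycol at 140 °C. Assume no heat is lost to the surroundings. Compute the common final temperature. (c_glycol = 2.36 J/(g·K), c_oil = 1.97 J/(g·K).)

Set heat shed by the hot body equal to heat absorbed by the cold body:
551×2.36×(140 − T) = 462×1.97×(T − 43)
1300.4(140 − T) = 910.14(T − 43)
2210.5 T = 221186  ⇒  T ≈ 100.06 °C

T_f ≈ 100.1 °C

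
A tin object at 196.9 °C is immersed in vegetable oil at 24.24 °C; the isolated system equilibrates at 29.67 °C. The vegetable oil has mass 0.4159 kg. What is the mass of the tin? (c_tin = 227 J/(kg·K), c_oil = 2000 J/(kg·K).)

m ≈ 0.119 kg

Net heat exchanged in the isolated system is zero:
m·227·(29.67 − 196.9) + 0.4159·2000·(29.67 − 24.24) = 0
-37961 m = -4516.7
m = -4516.7/-37961 ≈ 0.119 kg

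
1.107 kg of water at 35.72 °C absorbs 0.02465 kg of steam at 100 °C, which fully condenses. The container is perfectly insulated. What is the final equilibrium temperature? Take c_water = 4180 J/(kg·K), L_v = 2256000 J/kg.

T_f ≈ 48.9 °C

Net heat exchanged in the isolated system is zero:
latent heat released on condensation: 0.02465·2256000 = 55610
  condensate cools 100→T: 0.02465·4180·(T − 100) = 103.04(T − 100)
  water warms: 1.107·4180·(T − 35.72) = 4627.3(T − 35.72)
4730.3 T = 55610 + 10304 + 165286 = 231200
T ≈ 48.88 °C (< 100 °C, so full condensation is consistent).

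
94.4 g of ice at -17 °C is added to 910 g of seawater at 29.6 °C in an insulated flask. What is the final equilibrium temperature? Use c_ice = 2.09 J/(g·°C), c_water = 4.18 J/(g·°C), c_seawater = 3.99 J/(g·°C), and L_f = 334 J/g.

T_f ≈ 18.0 °C

Taking heat into each body as positive, Σ m c ΔT = 0:
ice -17→0 °C: 94.4·2.09·17 = 3354; melt ice: 94.4·334 = 31530; meltwater 0→T: 94.4·4.18·T = 394.59 T; seawater: 3630.9(T − 29.6)
4025.5 T = 107475 − 34884 = 72591
T ≈ 18.03 °C. Since T > 0 °C, the all-ice-melts assumption holds.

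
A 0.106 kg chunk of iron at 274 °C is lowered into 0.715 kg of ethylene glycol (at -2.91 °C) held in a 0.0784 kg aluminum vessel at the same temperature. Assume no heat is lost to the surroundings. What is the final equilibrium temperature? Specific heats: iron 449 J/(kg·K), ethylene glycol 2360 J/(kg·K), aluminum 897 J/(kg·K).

Net heat exchanged in the isolated system is zero:
0.106*449*(T − 274) + 0.715*2360*(T − (-2.91)) + 0.0784*897*(T − (-2.91)) = 0
1805.3 T = 7925.8
T ≈ 4.39 °C

T_f ≈ 4.4 °C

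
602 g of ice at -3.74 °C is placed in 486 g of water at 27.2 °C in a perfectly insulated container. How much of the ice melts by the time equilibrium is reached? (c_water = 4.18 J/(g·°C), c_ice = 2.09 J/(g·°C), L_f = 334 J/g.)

m_melted ≈ 151 g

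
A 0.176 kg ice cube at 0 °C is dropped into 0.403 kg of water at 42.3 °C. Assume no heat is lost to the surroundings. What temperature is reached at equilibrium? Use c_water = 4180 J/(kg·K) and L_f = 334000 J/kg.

T_f ≈ 5.2 °C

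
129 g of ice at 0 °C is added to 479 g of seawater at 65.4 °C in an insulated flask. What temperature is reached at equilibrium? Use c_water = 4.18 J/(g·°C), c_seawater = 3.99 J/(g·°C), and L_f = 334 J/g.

T_f ≈ 33.4 °C

Net heat exchanged in the isolated system is zero:
fusion: m_ice L_f = 129·334 = 43086
  warm the meltwater: 539.22 T
  seawater: 1911.2(T − 65.4)
2450.4 T = 124993 − 43086 = 81907
T ≈ 33.43 °C — above 0 °C, consistent with complete melting.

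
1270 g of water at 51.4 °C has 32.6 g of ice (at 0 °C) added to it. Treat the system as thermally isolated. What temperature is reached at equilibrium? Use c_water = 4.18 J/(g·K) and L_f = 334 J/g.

Energy balance with sensible and latent terms:
fusion: m_ice L_f = 32.6×334 = 10888
  warm the meltwater: 136.27 T
  water cools: 1270×4.18×(T − 51.4) = 5308.6(T − 51.4)
5444.9 T = 272862 − 10888 = 261974
T ≈ 48.11 °C (positive, so assuming full melt was valid).

T_f ≈ 48.1 °C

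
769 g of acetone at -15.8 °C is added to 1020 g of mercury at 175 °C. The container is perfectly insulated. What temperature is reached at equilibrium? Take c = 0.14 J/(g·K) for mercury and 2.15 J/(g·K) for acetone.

T_f ≈ -0.6 °C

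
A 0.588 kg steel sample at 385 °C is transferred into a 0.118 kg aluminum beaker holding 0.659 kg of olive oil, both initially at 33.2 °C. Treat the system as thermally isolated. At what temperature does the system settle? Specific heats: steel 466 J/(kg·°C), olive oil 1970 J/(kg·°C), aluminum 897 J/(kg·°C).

T_f ≈ 90.6 °C

Setting the total heat transfer to zero:
0.588×466×(T − 385) + 0.659×1970×(T − 33.2) + 0.118×897×(T − 33.2) = 0
274.01(T − 385) + 1298.2(T − 33.2) + 105.85(T − 33.2) = 0
1678.1 T = 152108
T = 152108 / 1678.1 = 90.6 °C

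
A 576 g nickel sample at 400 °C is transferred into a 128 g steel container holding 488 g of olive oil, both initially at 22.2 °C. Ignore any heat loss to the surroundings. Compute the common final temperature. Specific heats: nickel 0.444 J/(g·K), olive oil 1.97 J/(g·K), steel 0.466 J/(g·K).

Let T be the final temperature. ΣQ_i = 0:
576*0.444*(T − 400) + 488*1.97*(T − 22.2) + 128*0.466*(T − 22.2) = 0
255.74(T − 400) + 961.36(T − 22.2) + 59.65(T − 22.2) = 0
1276.8 T = 124964
T = 124964 / 1276.8 = 97.9 °C

T_f ≈ 97.9 °C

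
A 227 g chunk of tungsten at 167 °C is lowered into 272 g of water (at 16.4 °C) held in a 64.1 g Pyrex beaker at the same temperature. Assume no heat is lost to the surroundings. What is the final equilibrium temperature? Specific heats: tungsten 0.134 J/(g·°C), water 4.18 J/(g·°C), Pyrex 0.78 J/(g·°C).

T_f = Σ m_i c_i T_i / Σ m_i c_i:
T_f = (30.42*167 + 1137*16.4 + 50*16.4) / (30.42 + 1137 + 50)
    = 24546 / 1217.4 ≈ 20.16 °C

T_f ≈ 20.2 °C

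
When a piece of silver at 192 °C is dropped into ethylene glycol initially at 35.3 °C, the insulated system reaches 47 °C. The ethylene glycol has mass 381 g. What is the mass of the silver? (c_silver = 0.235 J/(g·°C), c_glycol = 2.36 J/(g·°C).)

m ≈ 309 g

Setting the total heat transfer to zero:
m×0.235×(47 − 192) + 381×2.36×(47 − 35.3) = 0
-34.07 m = -10520
m = -10520/-34.07 ≈ 308.7 g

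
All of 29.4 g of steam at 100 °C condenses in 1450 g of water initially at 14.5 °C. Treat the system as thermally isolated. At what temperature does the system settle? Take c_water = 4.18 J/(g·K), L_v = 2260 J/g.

Conservation of energy gives ΣQ = 0:
steam→water at 100 °C releases m L_v = 29.4·2260 = 66444
  condensed water 100 °C→T: 122.89(T − 100)
  original water: 6061(T − 14.5)
6183.9 T = 66444 + 12289 + 87884 = 166618
T ≈ 26.94 °C (< 100 °C, so full condensation is consistent).

T_f ≈ 26.9 °C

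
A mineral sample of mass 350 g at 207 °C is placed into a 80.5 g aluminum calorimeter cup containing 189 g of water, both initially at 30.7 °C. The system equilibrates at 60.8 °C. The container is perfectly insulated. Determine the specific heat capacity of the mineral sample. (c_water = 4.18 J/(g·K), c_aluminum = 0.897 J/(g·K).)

c ≈ 0.507 J/(g·K)

Heat gained plus heat lost sum to zero:
350·c·(60.8 − 207) + 189·4.18·(60.8 − 30.7) + 80.5·0.897·(60.8 − 30.7) = 0
-51170 c = -25953
c = -25953/-51170 ≈ 0.5072 J/(g·K)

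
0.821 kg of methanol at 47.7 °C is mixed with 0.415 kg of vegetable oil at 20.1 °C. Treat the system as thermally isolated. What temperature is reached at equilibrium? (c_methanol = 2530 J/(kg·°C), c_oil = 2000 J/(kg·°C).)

T_f ≈ 39.8 °C

Setting the total heat transfer to zero:
0.821*2530*(T − 47.7) + 0.415*2000*(T − 20.1) = 0
2077.1(T − 47.7) + 830(T − 20.1) = 0
(2077.1 + 830) T = 2077.1*47.7 + 830*20.1
T ≈ 39.82 °C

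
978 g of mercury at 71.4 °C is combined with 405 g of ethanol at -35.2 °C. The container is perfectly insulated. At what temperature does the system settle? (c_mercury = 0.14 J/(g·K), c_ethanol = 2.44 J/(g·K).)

T_f ≈ -22.2 °C

Taking heat into each body as positive, Σ m c ΔT = 0:
978·0.14·(T − 71.4) + 405·2.44·(T − (-35.2)) = 0
(136.92 + 988.2) T = 136.92·71.4 + 988.2·(-35.2)
T = -25009/1125.1 ≈ -22.23 °C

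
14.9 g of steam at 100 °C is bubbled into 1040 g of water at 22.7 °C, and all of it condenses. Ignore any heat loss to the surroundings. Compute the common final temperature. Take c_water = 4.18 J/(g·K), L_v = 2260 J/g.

T_f ≈ 31.4 °C

Net heat exchanged in the isolated system is zero:
latent heat released on condensation: 14.9×2260 = 33674
  condensate cools 100→T: 14.9×4.18×(T − 100) = 62.28(T − 100)
  original water: 4347.2(T − 22.7)
4409.5 T = 33674 + 6228.2 + 98681 = 138584
T ≈ 31.43 °C, under the boiling point, so the assumption holds.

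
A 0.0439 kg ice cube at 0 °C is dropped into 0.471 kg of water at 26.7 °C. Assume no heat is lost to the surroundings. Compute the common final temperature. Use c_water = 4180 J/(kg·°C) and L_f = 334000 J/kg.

T_f ≈ 17.6 °C

Conservation of energy gives ΣQ = 0:
latent heat to melt: 0.0439×334000 = 14663; meltwater 0→T: 0.0439×4180×T = 183.5 T; water: 1968.8(T − 26.7)
2152.3 T = 52566 − 14663 = 37904
T ≈ 17.61 °C. Since T > 0 °C, the all-ice-melts assumption holds.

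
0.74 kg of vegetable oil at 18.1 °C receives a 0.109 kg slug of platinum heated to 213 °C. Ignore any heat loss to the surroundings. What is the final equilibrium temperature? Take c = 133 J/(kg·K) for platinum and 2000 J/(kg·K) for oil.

Let T be the final temperature. ΣQ_i = 0:
0.109×133×(T − 213) + 0.74×2000×(T − 18.1) = 0
1494.5 T = 29876
T = 29876 / 1494.5 = 20 °C

T_f ≈ 20.0 °C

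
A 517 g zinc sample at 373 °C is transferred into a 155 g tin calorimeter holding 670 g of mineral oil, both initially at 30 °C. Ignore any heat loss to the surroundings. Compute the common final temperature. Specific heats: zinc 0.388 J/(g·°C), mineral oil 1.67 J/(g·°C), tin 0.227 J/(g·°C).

T_f ≈ 80.8 °C

Heat gained plus heat lost sum to zero:
517×0.388×(T − 373) + 670×1.67×(T − 30) + 155×0.227×(T − 30) = 0
200.6(T − 373) + 1118.9(T − 30) + 35.19(T − 30) = 0
(200.6 + 1118.9 + 35.19) T = 200.6×373 + 1118.9×30 + 35.19×30
T = 109445 / 1354.7 = 80.8 °C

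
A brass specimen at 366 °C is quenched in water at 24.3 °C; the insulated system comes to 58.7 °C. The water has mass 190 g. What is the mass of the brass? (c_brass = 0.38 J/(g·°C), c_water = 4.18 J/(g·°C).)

m ≈ 234 g

Heat lost by the brass = heat gained by the water:
m·0.38·(366 − 58.7) = 190·4.18·(58.7 − 24.3)
116.77 m = 27320  ⇒  m ≈ 234 g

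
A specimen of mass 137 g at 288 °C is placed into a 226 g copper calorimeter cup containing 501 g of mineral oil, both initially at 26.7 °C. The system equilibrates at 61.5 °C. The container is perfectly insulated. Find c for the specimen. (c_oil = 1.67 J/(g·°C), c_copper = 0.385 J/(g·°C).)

c ≈ 1.04 J/(g·°C)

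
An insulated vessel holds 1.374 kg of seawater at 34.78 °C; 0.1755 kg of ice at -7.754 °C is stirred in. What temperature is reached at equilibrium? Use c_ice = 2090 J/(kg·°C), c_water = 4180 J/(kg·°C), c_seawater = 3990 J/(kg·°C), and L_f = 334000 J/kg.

Let T be the final temperature. ΣQ_i = 0:
warm ice to 0 °C: 0.1755×2090×(0 − (-7.754)) = 2844.1; fusion: m_ice L_f = 0.1755×334000 = 58617; warm the meltwater: 733.59 T; seawater cools: 1.374×3990×(T − 34.78) = 5482.3(T − 34.78)
6215.9 T = 190673 − 61461 = 129212
T ≈ 20.79 °C. Since T > 0 °C, the all-ice-melts assumption holds.

T_f ≈ 20.8 °C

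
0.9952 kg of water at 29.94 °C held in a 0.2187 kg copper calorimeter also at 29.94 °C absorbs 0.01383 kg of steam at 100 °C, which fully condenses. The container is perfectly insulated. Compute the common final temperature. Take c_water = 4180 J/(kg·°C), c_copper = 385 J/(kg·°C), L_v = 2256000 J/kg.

T_f ≈ 38.1 °C

Energy balance with sensible and latent terms:
latent heat released on condensation: 0.01383×2256000 = 31200
  condensed water 100 °C→T: 57.81(T − 100)
  water warms: 0.9952×4180×(T − 29.94) = 4159.9(T − 29.94)
  copper cup: 0.2187×385×(T − 29.94) = 84.2(T − 29.94)
4301.9 T = 31200 + 5780.9 + 127069 = 164051
T ≈ 38.13 °C (< 100 °C, so full condensation is consistent).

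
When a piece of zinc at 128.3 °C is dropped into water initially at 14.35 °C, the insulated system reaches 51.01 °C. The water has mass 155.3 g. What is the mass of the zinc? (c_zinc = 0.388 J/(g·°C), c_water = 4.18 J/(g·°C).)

m ≈ 794 g

|Q_zinc| = |Q_water|:
m·0.388·(128.3 − 51.01) = 155.3·4.18·(51.01 − 14.35)
29.99 m = 23798  ⇒  m ≈ 793.6 g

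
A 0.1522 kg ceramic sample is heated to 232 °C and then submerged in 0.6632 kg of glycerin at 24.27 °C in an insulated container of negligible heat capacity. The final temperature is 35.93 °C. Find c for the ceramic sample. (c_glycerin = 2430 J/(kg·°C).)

m_s c (T_s − T_f) = m_glycerin c_glycerin (T_f − T_0):
0.1522×c×(232 − 35.93) = 0.6632×2430×(35.93 − 24.27)
29.84 c = 18791  ⇒  c ≈ 629.7 J/(kg·°C)

c ≈ 630 J/(kg·°C)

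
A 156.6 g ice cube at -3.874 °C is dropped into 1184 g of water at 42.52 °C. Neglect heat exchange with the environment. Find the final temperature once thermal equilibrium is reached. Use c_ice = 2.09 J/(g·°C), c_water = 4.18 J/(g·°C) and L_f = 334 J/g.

T_f ≈ 28.0 °C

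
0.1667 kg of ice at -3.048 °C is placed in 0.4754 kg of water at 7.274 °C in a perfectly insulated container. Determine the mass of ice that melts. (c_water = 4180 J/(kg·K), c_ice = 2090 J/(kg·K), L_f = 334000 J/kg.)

Water can give up m c ΔT = 0.4754×4180×7.274 = 14455 J before reaching 0 °C.
Warming the ice to 0 °C takes 0.1667×2090×3.048 = 1061.9 J, leaving 13393 J for melting.
To melt every bit of ice: 0.1667×334000 = 55678 J.
13393 J < 55678 J, so only part of the ice melts and the system sits at 0 °C.
Mass melted = 13393/334000 ≈ 0.0401 kg.

m_melted ≈ 0.0401 kg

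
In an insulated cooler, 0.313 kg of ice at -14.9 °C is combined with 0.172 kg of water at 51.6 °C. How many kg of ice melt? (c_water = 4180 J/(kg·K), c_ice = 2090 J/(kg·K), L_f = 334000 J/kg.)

Water can give up m c ΔT = 0.172·4180·51.6 = 37098 J before reaching 0 °C.
Warming the ice to 0 °C takes 0.313·2090·14.9 = 9747.1 J, leaving 27351 J for melting.
Fully melting the ice requires m_ice L_f = 0.313·334000 = 104542 J.
Since 27351 < 104542 J, not all the ice melts; equilibrium is at 0 °C.
Mass melted = 27351/334000 ≈ 0.08189 kg.

m_melted ≈ 0.0819 kg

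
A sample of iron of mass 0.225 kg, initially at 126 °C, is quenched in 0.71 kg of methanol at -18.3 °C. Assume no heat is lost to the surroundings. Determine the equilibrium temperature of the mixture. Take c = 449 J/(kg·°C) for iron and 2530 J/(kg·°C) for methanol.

T_f ≈ -10.6 °C

Heat lost by the iron equals heat gained by the methanol:
0.225·449·(126 − T) = 0.71·2530·(T − (-18.3))
101.03(126 − T) = 1796.3(T − (-18.3))
1897.3 T = -20143  ⇒  T ≈ -10.62 °C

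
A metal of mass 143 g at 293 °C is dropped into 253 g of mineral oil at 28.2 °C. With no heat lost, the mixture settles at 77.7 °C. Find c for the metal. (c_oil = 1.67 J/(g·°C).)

c ≈ 0.679 J/(g·°C)

Conservation of energy gives ΣQ = 0:
143×c×(77.7 − 293) + 253×1.67×(77.7 − 28.2) = 0
-30788 c = -20914
c = -20914/-30788 ≈ 0.6793 J/(g·°C)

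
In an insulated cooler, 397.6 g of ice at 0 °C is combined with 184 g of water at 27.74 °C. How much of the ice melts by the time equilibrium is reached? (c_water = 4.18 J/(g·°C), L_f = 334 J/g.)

Water can give up m c ΔT = 184·4.18·27.74 = 21335 J before reaching 0 °C.
To melt every bit of ice: 397.6·334 = 132798 J.
Since 21335 < 132798 J, not all the ice melts; equilibrium is at 0 °C.
m_melted·334 = 21335  ⇒  m_melted ≈ 63.88 g.

m_melted ≈ 63.9 g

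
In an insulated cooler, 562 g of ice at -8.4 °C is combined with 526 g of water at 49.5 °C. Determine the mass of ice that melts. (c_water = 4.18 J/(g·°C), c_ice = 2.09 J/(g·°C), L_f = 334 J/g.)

m_melted ≈ 296 g

Water can give up m c ΔT = 526·4.18·49.5 = 108835 J before reaching 0 °C.
Warming the ice to 0 °C takes 562·2.09·8.4 = 9866.5 J, leaving 98968 J for melting.
To melt every bit of ice: 562·334 = 187708 J.
That's not enough to melt it all — equilibrium is at 0 °C with ice remaining.
m_melted·334 = 98968  ⇒  m_melted ≈ 296.3 g.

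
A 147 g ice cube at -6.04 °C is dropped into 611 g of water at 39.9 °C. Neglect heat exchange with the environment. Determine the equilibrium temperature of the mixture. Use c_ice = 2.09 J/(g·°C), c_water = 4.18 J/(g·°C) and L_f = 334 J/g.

Conservation of energy gives ΣQ = 0:
warm ice to 0 °C: 147×2.09×(0 − (-6.04)) = 1855.7; fusion: m_ice L_f = 147×334 = 49098; meltwater 0→T: 147×4.18×T = 614.46 T; water: 2554(T − 39.9)
3168.4 T = 101904 − 50954 = 50950
T ≈ 16.08 °C — above 0 °C, consistent with complete melting.

T_f ≈ 16.1 °C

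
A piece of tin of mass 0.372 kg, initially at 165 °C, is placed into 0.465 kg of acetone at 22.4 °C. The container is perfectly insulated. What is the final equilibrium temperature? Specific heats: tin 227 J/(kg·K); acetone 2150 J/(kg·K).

T_f ≈ 33.5 °C

Setting the total heat transfer to zero:
0.372×227×(T − 165) + 0.465×2150×(T − 22.4) = 0
84.44(T − 165) + 999.75(T − 22.4) = 0
(84.44 + 999.75) T = 84.44×165 + 999.75×22.4
T = 36328/1084.2 ≈ 33.51 °C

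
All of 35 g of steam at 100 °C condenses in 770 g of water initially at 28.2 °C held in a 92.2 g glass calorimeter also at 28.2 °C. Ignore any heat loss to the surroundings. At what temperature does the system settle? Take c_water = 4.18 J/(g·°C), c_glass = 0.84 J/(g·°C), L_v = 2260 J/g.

Conservation of energy gives ΣQ = 0:
condense steam: −35×2260 = −79100
  condensed water 100 °C→T: 146.3(T − 100)
  water warms: 770×4.18×(T − 28.2) = 3218.6(T − 28.2)
  glass cup: 92.2×0.84×(T − 28.2) = 77.45(T − 28.2)
3442.3 T = 79100 + 14630 + 92949 = 186679
T ≈ 54.23 °C, under the boiling point, so the assumption holds.

T_f ≈ 54.2 °C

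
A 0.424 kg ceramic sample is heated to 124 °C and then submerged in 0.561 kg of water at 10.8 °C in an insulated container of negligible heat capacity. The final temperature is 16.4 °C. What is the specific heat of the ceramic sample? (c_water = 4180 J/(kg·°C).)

Net heat exchanged in the isolated system is zero:
0.424×c×(16.4 − 124) + 0.561×4180×(16.4 − 10.8) = 0
-45.62 c = -13132
c = -13132/-45.62 ≈ 287.8 J/(kg·°C)

c ≈ 288 J/(kg·°C)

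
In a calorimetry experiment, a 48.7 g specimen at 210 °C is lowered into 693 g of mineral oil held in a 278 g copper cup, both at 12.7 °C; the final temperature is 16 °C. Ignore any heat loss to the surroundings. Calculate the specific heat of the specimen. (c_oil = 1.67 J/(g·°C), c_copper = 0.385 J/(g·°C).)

Let T be the final temperature. ΣQ_i = 0:
48.7×c×(16 − 210) + 693×1.67×(16 − 12.7) + 278×0.385×(16 − 12.7) = 0
-9447.8 c = -4172.3
c = -4172.3/-9447.8 ≈ 0.4416 J/(g·°C)

c ≈ 0.442 J/(g·°C)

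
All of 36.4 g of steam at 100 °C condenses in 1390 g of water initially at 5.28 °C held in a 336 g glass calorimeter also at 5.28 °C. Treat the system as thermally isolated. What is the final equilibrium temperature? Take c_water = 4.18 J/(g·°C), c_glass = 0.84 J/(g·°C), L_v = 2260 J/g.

Heat gained plus heat lost sum to zero:
condense steam: −36.4×2260 = −82264; condensed water 100 °C→T: 152.15(T − 100); original water: 5810.2(T − 5.28); cup: 282.24(T − 5.28)
6244.6 T = 82264 + 15215 + 32168 = 129647
T ≈ 20.76 °C — below 100 °C, confirming all the steam condensed.

T_f ≈ 20.8 °C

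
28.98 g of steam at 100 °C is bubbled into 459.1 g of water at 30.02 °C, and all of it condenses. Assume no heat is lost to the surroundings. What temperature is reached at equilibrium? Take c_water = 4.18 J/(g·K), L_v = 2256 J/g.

T_f ≈ 66.2 °C

Let T be the final temperature. ΣQ_i = 0:
steam→water at 100 °C releases m L_v = 28.98×2256 = 65379
  condensate cools 100→T: 28.98×4.18×(T − 100) = 121.14(T − 100)
  original water: 1919(T − 30.02)
2040.2 T = 65379 + 12114 + 57610 = 135102
T ≈ 66.22 °C, under the boiling point, so the assumption holds.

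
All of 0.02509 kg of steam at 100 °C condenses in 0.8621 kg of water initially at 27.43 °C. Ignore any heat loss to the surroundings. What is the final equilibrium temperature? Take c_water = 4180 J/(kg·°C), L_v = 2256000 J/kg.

T_f ≈ 44.7 °C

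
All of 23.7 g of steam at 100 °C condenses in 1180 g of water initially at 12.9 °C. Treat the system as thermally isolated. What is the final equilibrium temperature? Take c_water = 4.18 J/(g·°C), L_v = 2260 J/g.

T_f ≈ 25.3 °C

Conservation of energy gives ΣQ = 0:
condense steam: −23.7·2260 = −53562
  condensed water 100 °C→T: 99.07(T − 100)
  water warms: 1180·4.18·(T − 12.9) = 4932.4(T − 12.9)
5031.5 T = 53562 + 9906.6 + 63628 = 127097
T ≈ 25.26 °C (< 100 °C, so full condensation is consistent).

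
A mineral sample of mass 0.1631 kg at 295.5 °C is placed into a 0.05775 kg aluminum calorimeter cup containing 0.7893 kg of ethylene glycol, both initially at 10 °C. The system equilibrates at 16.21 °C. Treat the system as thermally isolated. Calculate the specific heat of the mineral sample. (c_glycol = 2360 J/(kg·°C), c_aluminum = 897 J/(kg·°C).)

Heat gained plus heat lost sum to zero:
0.1631·c·(16.21 − 295.5) + 0.7893·2360·(16.21 − 10) + 0.05775·897·(16.21 − 10) = 0
-45.55 c = -11889
c = -11889/-45.55 ≈ 261 J/(kg·°C)

c ≈ 261 J/(kg·°C)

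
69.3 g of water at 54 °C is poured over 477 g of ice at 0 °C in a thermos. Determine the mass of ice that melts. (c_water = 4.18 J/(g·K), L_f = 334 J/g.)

m_melted ≈ 46.8 g

Water can give up m c ΔT = 69.3·4.18·54 = 15642 J before reaching 0 °C.
To melt every bit of ice: 477·334 = 159318 J.
That's not enough to melt it all — equilibrium is at 0 °C with ice remaining.
m_melted·334 = 15642  ⇒  m_melted ≈ 46.83 g.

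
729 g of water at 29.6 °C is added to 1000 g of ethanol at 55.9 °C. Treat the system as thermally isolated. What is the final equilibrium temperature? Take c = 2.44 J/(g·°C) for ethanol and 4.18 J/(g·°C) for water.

T_f ≈ 41.3 °C

T_f = Σ m_i c_i T_i / Σ m_i c_i:
T_f = (2440*55.9 + 3047.2*29.6) / (2440 + 3047.2)
    = 226594 / 5487.2 ≈ 41.29 °C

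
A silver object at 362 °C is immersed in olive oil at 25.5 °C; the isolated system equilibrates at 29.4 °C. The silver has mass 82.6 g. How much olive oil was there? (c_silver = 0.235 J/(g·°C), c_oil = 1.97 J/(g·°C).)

|Q_silver| = |Q_oil|:
82.6×0.235×(362 − 29.4) = m×1.97×(29.4 − 25.5)
7.683 m = 6456.1  ⇒  m ≈ 840.3 g

m ≈ 840 g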